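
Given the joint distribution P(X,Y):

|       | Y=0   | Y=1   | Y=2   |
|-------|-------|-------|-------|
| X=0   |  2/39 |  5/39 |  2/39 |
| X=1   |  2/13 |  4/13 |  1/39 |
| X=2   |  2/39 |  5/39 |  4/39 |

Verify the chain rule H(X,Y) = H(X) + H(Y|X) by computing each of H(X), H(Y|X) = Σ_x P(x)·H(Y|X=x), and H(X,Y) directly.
H(X) = 1.5086 bits, H(Y|X) = 1.3217 bits, H(X,Y) = 2.8303 bits

Marginal of X (row sums):
  P(X=0) = 2/39 + 5/39 + 2/39 = 3/13
  P(X=1) = 2/13 + 4/13 + 1/39 = 19/39
  P(X=2) = 2/39 + 5/39 + 4/39 = 11/39
H(X) = -[(3/13)·log₂(3/13) + (19/39)·log₂(19/39) + (11/39)·log₂(11/39)]
  = 0.488187 + 0.505436 + 0.515017 = 1.5086 bits

H(Y|X) = Σ_x P(x)·H(Y|X=x):
  X=0: P(X=0) = 3/13, P(Y|X=0) = (2/9, 5/9, 2/9) → H(Y|X=0) = 1.435521
  X=1: P(X=1) = 19/39, P(Y|X=1) = (6/19, 12/19, 1/19) → H(Y|X=1) = 1.167437
  X=2: P(X=2) = 11/39, P(Y|X=2) = (2/11, 5/11, 4/11) → H(Y|X=2) = 1.494919
H(Y|X) = (3/13)·1.435521 + (19/39)·1.167437 + (11/39)·1.494919 = 1.3217 bits

H(X,Y) = -Σ_{x,y} P(x,y) log₂ P(x,y). Per-cell terms -P(x,y)·log₂P(x,y):
  X=0: 0.219764, 0.379933, 0.219764
  X=1: 0.415452, 0.523212, 0.135523
  X=2: 0.219764, 0.379933, 0.336964
Sum of the 9 terms: H(X,Y) = 2.8303 bits

Chain rule check:
  H(X) + H(Y|X) = 1.5086 + 1.3217 = 2.8303 bits
  H(X,Y) = 2.8303 bits
✓ Chain rule verified.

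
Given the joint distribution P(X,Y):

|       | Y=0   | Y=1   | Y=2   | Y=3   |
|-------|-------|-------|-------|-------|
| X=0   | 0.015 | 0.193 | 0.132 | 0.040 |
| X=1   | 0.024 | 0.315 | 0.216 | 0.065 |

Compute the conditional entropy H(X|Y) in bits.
0.9580 bits

H(X|Y) = H(X,Y) - H(Y)

H(X,Y) = -Σ_{x,y} P(x,y) log₂ P(x,y). Per-cell terms -P(x,y)·log₂P(x,y):
  X=0: 0.09088, 0.45805, 0.38562, 0.18575
  X=1: 0.12914, 0.52497, 0.47755, 0.25632
Sum of the 8 terms: H(X,Y) = 2.5083 bits

Marginal of Y (column sums):
  P(Y=0) = 0.015 + 0.024 = 0.039
  P(Y=1) = 0.193 + 0.315 = 0.508
  P(Y=2) = 0.132 + 0.216 = 0.348
  P(Y=3) = 0.040 + 0.065 = 0.105
H(Y) = -[0.039·log₂(0.039) + 0.508·log₂(0.508) + 0.348·log₂(0.348) + 0.105·log₂(0.105)]
  = 0.18253 + 0.49637 + 0.52995 + 0.34141 = 1.5503 bits

H(X|Y) = H(X,Y) - H(Y) = 2.5083 - 1.5503 = 0.9580 bits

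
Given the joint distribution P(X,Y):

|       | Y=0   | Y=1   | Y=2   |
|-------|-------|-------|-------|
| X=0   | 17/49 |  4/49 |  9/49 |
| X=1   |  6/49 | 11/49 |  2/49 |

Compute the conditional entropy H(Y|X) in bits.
1.3538 bits

H(Y|X) = H(X,Y) - H(X)

H(X,Y) = -Σ_{x,y} P(x,y) log₂ P(x,y). Per-cell terms -P(x,y)·log₂P(x,y):
  X=0: 0.529861, 0.295078, 0.449042
  X=1: 0.370989, 0.483838, 0.188356
Sum of the 6 terms: H(X,Y) = 2.31716 bits

Marginal of X (row sums):
  P(X=0) = 17/49 + 4/49 + 9/49 = 30/49
  P(X=1) = 6/49 + 11/49 + 2/49 = 19/49
H(X) = -[(30/49)·log₂(30/49) + (19/49)·log₂(19/49)]
  = 0.433359 + 0.529977 = 0.96334 bits

H(Y|X) = H(X,Y) - H(X) = 2.31716 - 0.96334 = 1.3538 bits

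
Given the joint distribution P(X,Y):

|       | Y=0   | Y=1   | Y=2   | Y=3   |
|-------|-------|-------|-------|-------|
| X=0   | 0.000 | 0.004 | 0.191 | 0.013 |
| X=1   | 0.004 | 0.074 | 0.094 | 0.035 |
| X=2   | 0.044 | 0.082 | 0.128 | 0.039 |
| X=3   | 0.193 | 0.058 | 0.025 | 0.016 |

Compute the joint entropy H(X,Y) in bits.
3.3504 bits

H(X,Y) = -Σ_{x,y} P(x,y) log₂ P(x,y). Per-cell terms -P(x,y)·log₂P(x,y):
  X=0: 0.00000, 0.03186, 0.45618, 0.08145
  X=1: 0.03186, 0.27797, 0.32065, 0.16928
  X=2: 0.19828, 0.29588, 0.37962, 0.18253
  X=3: 0.45805, 0.23825, 0.13305, 0.09545
  (cells with P = 0 contribute 0)
Sum of the 16 terms: H(X,Y) = 3.3504 bits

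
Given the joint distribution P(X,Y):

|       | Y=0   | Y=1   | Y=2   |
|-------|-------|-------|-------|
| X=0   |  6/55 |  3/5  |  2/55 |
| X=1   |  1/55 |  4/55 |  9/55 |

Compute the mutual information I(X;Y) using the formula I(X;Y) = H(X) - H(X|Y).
0.2738 bits

I(X;Y) = H(X) - H(X|Y)

Marginal of X (row sums):
  P(X=0) = 6/55 + 3/5 + 2/55 = 41/55
  P(X=1) = 1/55 + 4/55 + 9/55 = 14/55
H(X) = -[(41/55)·log₂(41/55) + (14/55)·log₂(14/55)]
  = 0.3159 + 0.5025 = 0.8184 bits

Marginal of Y (column sums):
  P(Y=0) = 6/55 + 1/55 = 7/55
  P(Y=1) = 3/5 + 4/55 = 37/55
  P(Y=2) = 2/55 + 9/55 = 1/5
H(X|Y) = Σ_y P(y)·H(X|Y=y):
  Y=0: P(Y=0) = 7/55, P(X|Y=0) = (6/7, 1/7) → H(X|Y=0) = 0.5917
  Y=1: P(Y=1) = 37/55, P(X|Y=1) = (33/37, 4/37) → H(X|Y=1) = 0.4942
  Y=2: P(Y=2) = 1/5, P(X|Y=2) = (2/11, 9/11) → H(X|Y=2) = 0.6840
H(X|Y) = (7/55)·0.5917 + (37/55)·0.4942 + (1/5)·0.6840 = 0.5446 bits

I(X;Y) = H(X) - H(X|Y) = 0.8184 - 0.5446 = 0.2738 bits

Cross-check via I(X;Y) = H(X) + H(Y) - H(X,Y): computing H(Y) from the column sums and H(X,Y) from the 6 cells in the same way gives H(Y) = 1.2276 bits and H(X,Y) = 1.7722 bits, so
I(X;Y) = 0.8184 + 1.2276 - 1.7722 = 0.2738 bits ✓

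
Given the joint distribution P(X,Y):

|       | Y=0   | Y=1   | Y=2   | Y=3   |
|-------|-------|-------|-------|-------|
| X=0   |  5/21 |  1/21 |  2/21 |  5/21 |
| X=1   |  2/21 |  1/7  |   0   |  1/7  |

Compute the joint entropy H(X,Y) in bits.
2.6433 bits

H(X,Y) = -Σ_{x,y} P(x,y) log₂ P(x,y). Per-cell terms -P(x,y)·log₂P(x,y):
  X=0: 0.49295, 0.20916, 0.32308, 0.49295
  X=1: 0.32308, 0.40105, 0.00000, 0.40105
  (cells with P = 0 contribute 0)
Sum of the 8 terms: H(X,Y) = 2.6433 bits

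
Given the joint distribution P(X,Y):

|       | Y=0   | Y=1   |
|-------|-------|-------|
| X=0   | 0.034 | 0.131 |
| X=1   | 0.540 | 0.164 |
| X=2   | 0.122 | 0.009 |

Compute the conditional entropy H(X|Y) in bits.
1.0031 bits

H(X|Y) = H(X,Y) - H(Y)

H(X,Y) = -Σ_{x,y} P(x,y) log₂ P(x,y). Per-cell terms -P(x,y)·log₂P(x,y):
  X=0: 0.16586, 0.38414
  X=1: 0.48004, 0.42775
  X=2: 0.37028, 0.06116
Sum of the 6 terms: H(X,Y) = 1.8892 bits

Marginal of Y (column sums):
  P(Y=0) = 0.034 + 0.540 + 0.122 = 0.696
  P(Y=1) = 0.131 + 0.164 + 0.009 = 0.304
H(Y) = -[0.696·log₂(0.696) + 0.304·log₂(0.304)]
  = 0.36390 + 0.52223 = 0.8861 bits

H(X|Y) = H(X,Y) - H(Y) = 1.8892 - 0.8861 = 1.0031 bits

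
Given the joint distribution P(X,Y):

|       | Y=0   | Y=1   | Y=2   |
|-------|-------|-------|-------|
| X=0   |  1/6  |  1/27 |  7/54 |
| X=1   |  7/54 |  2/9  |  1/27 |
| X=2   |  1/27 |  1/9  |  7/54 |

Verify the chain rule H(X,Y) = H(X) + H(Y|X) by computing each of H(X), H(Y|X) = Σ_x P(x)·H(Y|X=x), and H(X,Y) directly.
H(X) = 1.5715 bits, H(Y|X) = 1.3683 bits, H(X,Y) = 2.9398 bits

Marginal of X (row sums):
  P(X=0) = 1/6 + 1/27 + 7/54 = 1/3
  P(X=1) = 7/54 + 2/9 + 1/27 = 7/18
  P(X=2) = 1/27 + 1/9 + 7/54 = 5/18
H(X) = -[(1/3)·log₂(1/3) + (7/18)·log₂(7/18) + (5/18)·log₂(5/18)]
  = 0.5283 + 0.5299 + 0.5133 = 1.5715 bits

H(Y|X) = Σ_x P(x)·H(Y|X=x):
  X=0: P(X=0) = 1/3, P(Y|X=0) = (1/2, 1/9, 7/18) → H(Y|X=0) = 1.3821
  X=1: P(X=1) = 7/18, P(Y|X=1) = (1/3, 4/7, 2/21) → H(Y|X=1) = 1.3127
  X=2: P(X=2) = 5/18, P(Y|X=2) = (2/15, 2/5, 7/15) → H(Y|X=2) = 1.4295
H(Y|X) = (1/3)·1.3821 + (7/18)·1.3127 + (5/18)·1.4295 = 1.3683 bits

H(X,Y) = -Σ_{x,y} P(x,y) log₂ P(x,y). Per-cell terms -P(x,y)·log₂P(x,y):
  X=0: 0.4308, 0.1761, 0.3821
  X=1: 0.3821, 0.4822, 0.1761
  X=2: 0.1761, 0.3522, 0.3821
Sum of the 9 terms: H(X,Y) = 2.9398 bits

Chain rule check:
  H(X) + H(Y|X) = 1.5715 + 1.3683 = 2.9398 bits
  H(X,Y) = 2.9398 bits
✓ Chain rule verified.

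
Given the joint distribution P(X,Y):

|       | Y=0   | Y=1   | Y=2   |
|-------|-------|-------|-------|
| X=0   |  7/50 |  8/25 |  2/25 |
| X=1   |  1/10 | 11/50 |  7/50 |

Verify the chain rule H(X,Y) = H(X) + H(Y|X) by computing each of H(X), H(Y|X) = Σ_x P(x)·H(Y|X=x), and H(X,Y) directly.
H(X) = 0.9954 bits, H(Y|X) = 1.4292 bits, H(X,Y) = 2.4245 bits

Marginal of X (row sums):
  P(X=0) = 7/50 + 8/25 + 2/25 = 27/50
  P(X=1) = 1/10 + 11/50 + 7/50 = 23/50
H(X) = -[(27/50)·log₂(27/50) + (23/50)·log₂(23/50)]
  = 0.48004 + 0.51534 = 0.9954 bits

H(Y|X) = Σ_x P(x)·H(Y|X=x):
  X=0: P(X=0) = 27/50, P(Y|X=0) = (7/27, 16/27, 4/27) → H(Y|X=0) = 1.36039
  X=1: P(X=1) = 23/50, P(Y|X=1) = (5/23, 11/23, 7/23) → H(Y|X=1) = 1.50987
H(Y|X) = (27/50)·1.36039 + (23/50)·1.50987 = 1.4292 bits

H(X,Y) = -Σ_{x,y} P(x,y) log₂ P(x,y). Per-cell terms -P(x,y)·log₂P(x,y):
  X=0: 0.39711, 0.52603, 0.29151
  X=1: 0.33219, 0.48057, 0.39711
Sum of the 6 terms: H(X,Y) = 2.4245 bits

Chain rule check:
  H(X) + H(Y|X) = 0.9954 + 1.4292 = 2.4246 bits
  H(X,Y) = 2.4245 bits
✓ Chain rule verified (Δ = 0.0001 is 4-dp rounding noise: each of the three values was rounded independently).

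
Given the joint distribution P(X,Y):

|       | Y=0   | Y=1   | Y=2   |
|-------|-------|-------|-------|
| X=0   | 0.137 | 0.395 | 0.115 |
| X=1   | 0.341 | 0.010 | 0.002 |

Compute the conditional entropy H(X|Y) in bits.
0.4954 bits

H(X|Y) = H(X,Y) - H(Y)

H(X,Y) = -Σ_{x,y} P(x,y) log₂ P(x,y). Per-cell terms -P(x,y)·log₂P(x,y):
  X=0: 0.39288, 0.52933, 0.35883
  X=1: 0.52929, 0.06644, 0.01793
Sum of the 6 terms: H(X,Y) = 1.8947 bits

Marginal of Y (column sums):
  P(Y=0) = 0.137 + 0.341 = 0.478
  P(Y=1) = 0.395 + 0.010 = 0.405
  P(Y=2) = 0.115 + 0.002 = 0.117
H(Y) = -[0.478·log₂(0.478) + 0.405·log₂(0.405) + 0.117·log₂(0.117)]
  = 0.50903 + 0.52812 + 0.36216 = 1.3993 bits

H(X|Y) = H(X,Y) - H(Y) = 1.8947 - 1.3993 = 0.4954 bits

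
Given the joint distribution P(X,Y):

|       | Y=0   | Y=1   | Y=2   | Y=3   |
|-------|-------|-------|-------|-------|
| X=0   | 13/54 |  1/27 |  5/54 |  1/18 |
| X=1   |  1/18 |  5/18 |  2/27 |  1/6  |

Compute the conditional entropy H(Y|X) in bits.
1.6901 bits

H(Y|X) = H(X,Y) - H(X)

H(X,Y) = -Σ_{x,y} P(x,y) log₂ P(x,y). Per-cell terms -P(x,y)·log₂P(x,y):
  X=0: 0.49459, 0.17611, 0.31787, 0.23166
  X=1: 0.23166, 0.51333, 0.27814, 0.43083
Sum of the 8 terms: H(X,Y) = 2.6742 bits

Marginal of X (row sums):
  P(X=0) = 13/54 + 1/27 + 5/54 + 1/18 = 23/54
  P(X=1) = 1/18 + 5/18 + 2/27 + 1/6 = 31/54
H(X) = -[(23/54)·log₂(23/54) + (31/54)·log₂(31/54)]
  = 0.52445 + 0.45966 = 0.9841 bits

H(Y|X) = H(X,Y) - H(X) = 2.6742 - 0.9841 = 1.6901 bits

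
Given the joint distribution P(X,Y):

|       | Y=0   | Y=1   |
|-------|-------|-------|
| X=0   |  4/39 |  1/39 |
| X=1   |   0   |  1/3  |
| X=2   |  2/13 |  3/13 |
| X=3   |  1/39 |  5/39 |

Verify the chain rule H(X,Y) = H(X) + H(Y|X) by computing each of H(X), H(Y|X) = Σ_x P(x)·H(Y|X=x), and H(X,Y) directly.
H(X) = 1.8539 bits, H(Y|X) = 0.5660 bits, H(X,Y) = 2.4199 bits

Marginal of X (row sums):
  P(X=0) = 4/39 + 1/39 = 5/39
  P(X=1) = 0 + 1/3 = 1/3
  P(X=2) = 2/13 + 3/13 = 5/13
  P(X=3) = 1/39 + 5/39 = 2/13
H(X) = -[(5/39)·log₂(5/39) + (1/3)·log₂(1/3) + (5/13)·log₂(5/13) + (2/13)·log₂(2/13)]
  = 0.3799 + 0.5283 + 0.5302 + 0.4155 = 1.8539 bits

H(Y|X) = Σ_x P(x)·H(Y|X=x):
  X=0: P(X=0) = 5/39, P(Y|X=0) = (4/5, 1/5) → H(Y|X=0) = 0.7219
  X=1: P(X=1) = 1/3, P(Y|X=1) = (0, 1) → H(Y|X=1) = 0.0000
  X=2: P(X=2) = 5/13, P(Y|X=2) = (2/5, 3/5) → H(Y|X=2) = 0.9710
  X=3: P(X=3) = 2/13, P(Y|X=3) = (1/6, 5/6) → H(Y|X=3) = 0.6500
H(Y|X) = (5/39)·0.7219 + (1/3)·0.0000 + (5/13)·0.9710 + (2/13)·0.6500 = 0.5660 bits

H(X,Y) = -Σ_{x,y} P(x,y) log₂ P(x,y). Per-cell terms -P(x,y)·log₂P(x,y):
  X=0: 0.3370, 0.1355
  X=1: 0.0000, 0.5283
  X=2: 0.4155, 0.4882
  X=3: 0.1355, 0.3799
  (cells with P = 0 contribute 0)
Sum of the 8 terms: H(X,Y) = 2.4199 bits

Chain rule check:
  H(X) + H(Y|X) = 1.8539 + 0.5660 = 2.4199 bits
  H(X,Y) = 2.4199 bits
✓ Chain rule verified.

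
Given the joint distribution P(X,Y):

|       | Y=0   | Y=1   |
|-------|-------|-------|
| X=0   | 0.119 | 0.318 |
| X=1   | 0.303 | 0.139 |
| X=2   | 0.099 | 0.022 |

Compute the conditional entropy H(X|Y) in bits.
1.2614 bits

H(X|Y) = H(X,Y) - H(Y)

H(X,Y) = -Σ_{x,y} P(x,y) log₂ P(x,y). Per-cell terms -P(x,y)·log₂P(x,y):
  X=0: 0.365445, 0.525623
  X=1: 0.521951, 0.395711
  X=2: 0.330306, 0.121140
Sum of the 6 terms: H(X,Y) = 2.260176 bits

Marginal of Y (column sums):
  P(Y=0) = 0.119 + 0.303 + 0.099 = 0.521
  P(Y=1) = 0.318 + 0.139 + 0.022 = 0.479
H(Y) = -[0.521·log₂(0.521) + 0.479·log₂(0.479)]
  = 0.490076 + 0.508651 = 0.998727 bits

H(X|Y) = H(X,Y) - H(Y) = 2.260176 - 0.998727 = 1.2614 bits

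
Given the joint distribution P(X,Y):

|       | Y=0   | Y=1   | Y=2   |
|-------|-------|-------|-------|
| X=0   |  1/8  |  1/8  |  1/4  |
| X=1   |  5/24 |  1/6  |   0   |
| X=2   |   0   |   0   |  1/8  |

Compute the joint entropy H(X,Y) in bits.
2.5273 bits

H(X,Y) = -Σ_{x,y} P(x,y) log₂ P(x,y). Per-cell terms -P(x,y)·log₂P(x,y):
  X=0: 0.3750, 0.3750, 0.5000
  X=1: 0.4715, 0.4308, 0.0000
  X=2: 0.0000, 0.0000, 0.3750
  (cells with P = 0 contribute 0)
Sum of the 9 terms: H(X,Y) = 2.5273 bits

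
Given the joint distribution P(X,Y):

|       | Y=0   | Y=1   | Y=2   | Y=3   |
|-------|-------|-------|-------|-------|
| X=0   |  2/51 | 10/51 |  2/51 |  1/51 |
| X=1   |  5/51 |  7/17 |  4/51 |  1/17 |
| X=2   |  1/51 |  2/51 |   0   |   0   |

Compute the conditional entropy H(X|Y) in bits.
1.1402 bits

H(X|Y) = H(X,Y) - H(Y)

H(X,Y) = -Σ_{x,y} P(x,y) log₂ P(x,y). Per-cell terms -P(x,y)·log₂P(x,y):
  X=0: 0.183232, 0.460882, 0.183232, 0.111224
  X=1: 0.328480, 0.527103, 0.288033, 0.240439
  X=2: 0.111224, 0.183232, 0.000000, 0.000000
  (cells with P = 0 contribute 0)
Sum of the 12 terms: H(X,Y) = 2.61708 bits

Marginal of Y (column sums):
  P(Y=0) = 2/51 + 5/51 + 1/51 = 8/51
  P(Y=1) = 10/51 + 7/17 + 2/51 = 11/17
  P(Y=2) = 2/51 + 4/51 + 0 = 2/17
  P(Y=3) = 1/51 + 1/17 + 0 = 4/51
H(Y) = -[(8/51)·log₂(8/51) + (11/17)·log₂(11/17) + (2/17)·log₂(2/17) + (4/51)·log₂(4/51)]
  = 0.419204 + 0.406373 + 0.363231 + 0.288033 = 1.47684 bits

H(X|Y) = H(X,Y) - H(Y) = 2.61708 - 1.47684 = 1.1402 bits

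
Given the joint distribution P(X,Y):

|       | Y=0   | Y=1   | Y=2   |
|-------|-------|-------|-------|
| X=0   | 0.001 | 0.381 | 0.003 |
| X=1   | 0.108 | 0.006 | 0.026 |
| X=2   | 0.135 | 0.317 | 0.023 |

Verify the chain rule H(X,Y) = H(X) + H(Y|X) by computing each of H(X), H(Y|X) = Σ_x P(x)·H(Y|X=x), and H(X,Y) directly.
H(X) = 1.4374 bits, H(Y|X) = 0.6966 bits, H(X,Y) = 2.1341 bits

Marginal of X (row sums):
  P(X=0) = 0.001 + 0.381 + 0.003 = 0.385
  P(X=1) = 0.108 + 0.006 + 0.026 = 0.140
  P(X=2) = 0.135 + 0.317 + 0.023 = 0.475
H(X) = -[0.385·log₂(0.385) + 0.140·log₂(0.140) + 0.475·log₂(0.475)]
  = 0.53017 + 0.39711 + 0.51015 = 1.4374 bits

H(Y|X) = Σ_x P(x)·H(Y|X=x):
  X=0: P(X=0) = 0.385, P(Y|X=0) = (1/385, 381/385, 3/385) → H(Y|X=0) = 0.09179
  X=1: P(X=1) = 0.140, P(Y|X=1) = (27/35, 3/70, 13/70) → H(Y|X=1) = 0.93465
  X=2: P(X=2) = 0.475, P(Y|X=2) = (27/95, 317/475, 23/475) → H(Y|X=2) = 1.11672
H(Y|X) = 0.385·0.09179 + 0.140·0.93465 + 0.475·1.11672 = 0.6966 bits

H(X,Y) = -Σ_{x,y} P(x,y) log₂ P(x,y). Per-cell terms -P(x,y)·log₂P(x,y):
  X=0: 0.00997, 0.53040, 0.02514
  X=1: 0.34678, 0.04428, 0.13690
  X=2: 0.39001, 0.52541, 0.12517
Sum of the 9 terms: H(X,Y) = 2.1341 bits

Chain rule check:
  H(X) + H(Y|X) = 1.4374 + 0.6966 = 2.1340 bits
  H(X,Y) = 2.1341 bits
✓ Chain rule verified (Δ = 0.0001 is 4-dp rounding noise: each of the three values was rounded independently).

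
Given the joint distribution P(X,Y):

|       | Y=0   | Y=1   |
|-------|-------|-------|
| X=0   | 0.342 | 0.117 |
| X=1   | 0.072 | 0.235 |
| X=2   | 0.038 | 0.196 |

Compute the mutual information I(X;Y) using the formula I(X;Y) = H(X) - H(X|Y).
0.2264 bits

I(X;Y) = H(X) - H(X|Y)

Marginal of X (row sums):
  P(X=0) = 0.342 + 0.117 = 0.459
  P(X=1) = 0.072 + 0.235 = 0.307
  P(X=2) = 0.038 + 0.196 = 0.234
H(X) = -[0.459·log₂(0.459) + 0.307·log₂(0.307) + 0.234·log₂(0.234)]
  = 0.5157 + 0.5230 + 0.4903 = 1.5290 bits

Marginal of Y (column sums):
  P(Y=0) = 0.342 + 0.072 + 0.038 = 0.452
  P(Y=1) = 0.117 + 0.235 + 0.196 = 0.548
H(X|Y) = Σ_y P(y)·H(X|Y=y):
  Y=0: P(Y=0) = 0.452, P(X|Y=0) = (171/226, 18/113, 19/226) → H(X|Y=0) = 1.0269
  Y=1: P(Y=1) = 0.548, P(X|Y=1) = (117/548, 235/548, 49/137) → H(X|Y=1) = 1.5300
H(X|Y) = 0.452·1.0269 + 0.548·1.5300 = 1.3026 bits

I(X;Y) = H(X) - H(X|Y) = 1.5290 - 1.3026 = 0.2264 bits

Cross-check via I(X;Y) = H(X) + H(Y) - H(X,Y): computing H(Y) from the column sums and H(X,Y) from the 6 cells in the same way gives H(Y) = 0.9933 bits and H(X,Y) = 2.2959 bits, so
I(X;Y) = 1.5290 + 0.9933 - 2.2959 = 0.2264 bits ✓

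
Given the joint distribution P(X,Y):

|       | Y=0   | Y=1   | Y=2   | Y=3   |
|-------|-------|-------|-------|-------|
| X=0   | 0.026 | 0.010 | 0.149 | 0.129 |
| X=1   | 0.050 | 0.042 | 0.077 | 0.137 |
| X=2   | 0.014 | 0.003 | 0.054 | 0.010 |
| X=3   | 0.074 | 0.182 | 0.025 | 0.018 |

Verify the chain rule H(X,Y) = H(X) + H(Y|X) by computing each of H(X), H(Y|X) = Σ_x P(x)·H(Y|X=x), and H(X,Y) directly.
H(X) = 1.8620 bits, H(Y|X) = 1.5855 bits, H(X,Y) = 3.4475 bits

Marginal of X (row sums):
  P(X=0) = 0.026 + 0.010 + 0.149 + 0.129 = 0.314
  P(X=1) = 0.050 + 0.042 + 0.077 + 0.137 = 0.306
  P(X=2) = 0.014 + 0.003 + 0.054 + 0.010 = 0.081
  P(X=3) = 0.074 + 0.182 + 0.025 + 0.018 = 0.299
H(X) = -[0.314·log₂(0.314) + 0.306·log₂(0.306) + 0.081·log₂(0.081) + 0.299·log₂(0.299)]
  = 0.52475 + 0.52277 + 0.29370 + 0.52079 = 1.8620 bits

H(Y|X) = Σ_x P(x)·H(Y|X=x):
  X=0: P(X=0) = 0.314, P(Y|X=0) = (13/157, 5/157, 149/314, 129/314) → H(Y|X=0) = 1.49355
  X=1: P(X=1) = 0.306, P(Y|X=1) = (25/153, 7/51, 77/306, 137/306) → H(Y|X=1) = 1.84025
  X=2: P(X=2) = 0.081, P(Y|X=2) = (14/81, 1/27, 2/3, 10/81) → H(Y|X=2) = 1.37638
  X=3: P(X=3) = 0.299, P(Y|X=3) = (74/299, 14/23, 25/299, 18/299) → H(Y|X=3) = 1.47794
H(Y|X) = 0.314·1.49355 + 0.306·1.84025 + 0.081·1.37638 + 0.299·1.47794 = 1.5855 bits

H(X,Y) = -Σ_{x,y} P(x,y) log₂ P(x,y). Per-cell terms -P(x,y)·log₂P(x,y):
  X=0: 0.13690, 0.06644, 0.40925, 0.38114
  X=1: 0.21610, 0.19209, 0.28482, 0.39288
  X=2: 0.08622, 0.02514, 0.22739, 0.06644
  X=3: 0.27797, 0.44735, 0.13305, 0.10433
Sum of the 16 terms: H(X,Y) = 3.4475 bits

Chain rule check:
  H(X) + H(Y|X) = 1.8620 + 1.5855 = 3.4475 bits
  H(X,Y) = 3.4475 bits
✓ Chain rule verified.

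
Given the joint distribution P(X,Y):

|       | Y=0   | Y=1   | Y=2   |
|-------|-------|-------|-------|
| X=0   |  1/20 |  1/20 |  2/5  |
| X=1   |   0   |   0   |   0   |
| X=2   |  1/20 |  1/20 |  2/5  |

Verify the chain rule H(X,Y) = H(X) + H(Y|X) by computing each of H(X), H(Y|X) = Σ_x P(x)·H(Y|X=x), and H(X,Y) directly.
H(X) = 1.0000 bits, H(Y|X) = 0.9219 bits, H(X,Y) = 1.9219 bits

Marginal of X (row sums):
  P(X=0) = 1/20 + 1/20 + 2/5 = 1/2
  P(X=1) = 0 + 0 + 0 = 0
  P(X=2) = 1/20 + 1/20 + 2/5 = 1/2
H(X) = -[(1/2)·log₂(1/2) + (1/2)·log₂(1/2)]   (outcomes with P = 0 contribute 0)
  = 0.50000 + 0.50000 = 1.0000 bits

H(Y|X) = Σ_x P(x)·H(Y|X=x):
  X=0: P(X=0) = 1/2, P(Y|X=0) = (1/10, 1/10, 4/5) → H(Y|X=0) = 0.92193
  X=1: P(X=1) = 0 → contributes 0
  X=2: P(X=2) = 1/2, P(Y|X=2) = (1/10, 1/10, 4/5) → H(Y|X=2) = 0.92193
H(Y|X) = (1/2)·0.92193 + (1/2)·0.92193 = 0.9219 bits

H(X,Y) = -Σ_{x,y} P(x,y) log₂ P(x,y). Per-cell terms -P(x,y)·log₂P(x,y):
  X=0: 0.21610, 0.21610, 0.52877
  X=1: 0.00000, 0.00000, 0.00000
  X=2: 0.21610, 0.21610, 0.52877
  (cells with P = 0 contribute 0)
Sum of the 9 terms: H(X,Y) = 1.9219 bits

Chain rule check:
  H(X) + H(Y|X) = 1.0000 + 0.9219 = 1.9219 bits
  H(X,Y) = 1.9219 bits
✓ Chain rule verified.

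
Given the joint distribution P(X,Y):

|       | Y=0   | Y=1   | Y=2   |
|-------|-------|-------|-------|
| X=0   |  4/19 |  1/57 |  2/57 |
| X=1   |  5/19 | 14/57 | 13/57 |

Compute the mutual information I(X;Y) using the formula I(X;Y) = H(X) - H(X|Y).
0.1199 bits

I(X;Y) = H(X) - H(X|Y)

Marginal of X (row sums):
  P(X=0) = 4/19 + 1/57 + 2/57 = 5/19
  P(X=1) = 5/19 + 14/57 + 13/57 = 14/19
H(X) = -[(5/19)·log₂(5/19) + (14/19)·log₂(14/19)]
  = 0.506842 + 0.324632 = 0.831474 bits

Marginal of Y (column sums):
  P(Y=0) = 4/19 + 5/19 = 9/19
  P(Y=1) = 1/57 + 14/57 = 5/19
  P(Y=2) = 2/57 + 13/57 = 5/19
H(X|Y) = Σ_y P(y)·H(X|Y=y):
  Y=0: P(Y=0) = 9/19, P(X|Y=0) = (4/9, 5/9) → H(X|Y=0) = 0.991076
  Y=1: P(Y=1) = 5/19, P(X|Y=1) = (1/15, 14/15) → H(X|Y=1) = 0.353359
  Y=2: P(Y=2) = 5/19, P(X|Y=2) = (2/15, 13/15) → H(X|Y=2) = 0.566510
H(X|Y) = (9/19)·0.991076 + (5/19)·0.353359 + (5/19)·0.566510 = 0.711528 bits

I(X;Y) = H(X) - H(X|Y) = 0.831474 - 0.711528 = 0.1199 bits

Cross-check via I(X;Y) = H(X) + H(Y) - H(X,Y): computing H(Y) from the column sums and H(X,Y) from the 6 cells in the same way gives H(Y) = 1.524317 bits and H(X,Y) = 2.235845 bits, so
I(X;Y) = 0.831474 + 1.524317 - 2.235845 = 0.1199 bits ✓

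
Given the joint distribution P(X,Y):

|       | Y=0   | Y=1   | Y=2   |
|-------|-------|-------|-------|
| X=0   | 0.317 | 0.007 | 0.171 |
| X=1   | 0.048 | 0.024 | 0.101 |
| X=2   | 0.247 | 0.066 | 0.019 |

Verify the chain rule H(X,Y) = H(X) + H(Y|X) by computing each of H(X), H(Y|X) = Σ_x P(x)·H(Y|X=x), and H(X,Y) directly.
H(X) = 1.4682 bits, H(Y|X) = 1.0823 bits, H(X,Y) = 2.5505 bits

Marginal of X (row sums):
  P(X=0) = 0.317 + 0.007 + 0.171 = 0.495
  P(X=1) = 0.048 + 0.024 + 0.101 = 0.173
  P(X=2) = 0.247 + 0.066 + 0.019 = 0.332
H(X) = -[0.495·log₂(0.495) + 0.173·log₂(0.173) + 0.332·log₂(0.332)]
  = 0.502177 + 0.437890 + 0.528127 = 1.4682 bits

H(Y|X) = Σ_x P(x)·H(Y|X=x):
  X=0: P(X=0) = 0.495, P(Y|X=0) = (317/495, 7/495, 19/55) → H(Y|X=0) = 1.028360
  X=1: P(X=1) = 0.173, P(Y|X=1) = (48/173, 24/173, 101/173) → H(Y|X=1) = 1.361815
  X=2: P(X=2) = 0.332, P(Y|X=2) = (247/332, 33/166, 19/332) → H(Y|X=2) = 1.016945
H(Y|X) = 0.495·1.028360 + 0.173·1.361815 + 0.332·1.016945 = 1.0823 bits

H(X,Y) = -Σ_{x,y} P(x,y) log₂ P(x,y). Per-cell terms -P(x,y)·log₂P(x,y):
  X=0: 0.525410, 0.050109, 0.435696
  X=1: 0.210279, 0.129140, 0.334065
  X=2: 0.498302, 0.258812, 0.108639
Sum of the 9 terms: H(X,Y) = 2.5505 bits

Chain rule check:
  H(X) + H(Y|X) = 1.4682 + 1.0823 = 2.5505 bits
  H(X,Y) = 2.5505 bits
✓ Chain rule verified.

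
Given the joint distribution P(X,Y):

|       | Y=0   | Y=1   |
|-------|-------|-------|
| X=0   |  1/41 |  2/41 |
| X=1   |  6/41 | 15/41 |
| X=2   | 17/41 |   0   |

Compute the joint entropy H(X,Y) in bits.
1.8063 bits

H(X,Y) = -Σ_{x,y} P(x,y) log₂ P(x,y). Per-cell terms -P(x,y)·log₂P(x,y):
  X=0: 0.1307, 0.2126
  X=1: 0.4057, 0.5307
  X=2: 0.5266, 0.0000
  (cells with P = 0 contribute 0)
Sum of the 6 terms: H(X,Y) = 1.8063 bits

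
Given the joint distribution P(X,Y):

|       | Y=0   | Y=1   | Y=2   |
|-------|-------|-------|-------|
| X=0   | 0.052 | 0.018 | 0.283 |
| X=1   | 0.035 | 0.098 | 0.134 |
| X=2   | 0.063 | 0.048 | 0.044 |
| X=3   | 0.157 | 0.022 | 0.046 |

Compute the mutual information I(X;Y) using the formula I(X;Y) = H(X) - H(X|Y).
0.2788 bits

I(X;Y) = H(X) - H(X|Y)

Marginal of X (row sums):
  P(X=0) = 0.052 + 0.018 + 0.283 = 0.353
  P(X=1) = 0.035 + 0.098 + 0.134 = 0.267
  P(X=2) = 0.063 + 0.048 + 0.044 = 0.155
  P(X=3) = 0.157 + 0.022 + 0.046 = 0.225
H(X) = -[0.353·log₂(0.353) + 0.267·log₂(0.267) + 0.155·log₂(0.155) + 0.225·log₂(0.225)]
  = 0.5302977 + 0.5086586 + 0.4168973 + 0.4842007 = 1.940054 bits

Marginal of Y (column sums):
  P(Y=0) = 0.052 + 0.035 + 0.063 + 0.157 = 0.307
  P(Y=1) = 0.018 + 0.098 + 0.048 + 0.022 = 0.186
  P(Y=2) = 0.283 + 0.134 + 0.044 + 0.046 = 0.507
H(X|Y) = Σ_y P(y)·H(X|Y=y):
  Y=0: P(Y=0) = 0.307, P(X|Y=0) = (52/307, 35/307, 63/307, 157/307) → H(X|Y=0) = 1.7546946
  Y=1: P(Y=1) = 0.186, P(X|Y=1) = (3/31, 49/93, 8/31, 11/93) → H(X|Y=1) = 1.6817077
  Y=2: P(Y=2) = 0.507, P(X|Y=2) = (283/507, 134/507, 44/507, 46/507) → H(X|Y=2) = 1.5970982
H(X|Y) = 0.307·1.7546946 + 0.186·1.6817077 + 0.507·1.5970982 = 1.661218 bits

I(X;Y) = H(X) - H(X|Y) = 1.940054 - 1.661218 = 0.2788 bits

Cross-check via I(X;Y) = H(X) + H(Y) - H(X,Y): computing H(Y) from the column sums and H(X,Y) from the 12 cells in the same way gives H(Y) = 1.471216 bits and H(X,Y) = 3.132433 bits, so
I(X;Y) = 1.940054 + 1.471216 - 3.132433 = 0.2788 bits ✓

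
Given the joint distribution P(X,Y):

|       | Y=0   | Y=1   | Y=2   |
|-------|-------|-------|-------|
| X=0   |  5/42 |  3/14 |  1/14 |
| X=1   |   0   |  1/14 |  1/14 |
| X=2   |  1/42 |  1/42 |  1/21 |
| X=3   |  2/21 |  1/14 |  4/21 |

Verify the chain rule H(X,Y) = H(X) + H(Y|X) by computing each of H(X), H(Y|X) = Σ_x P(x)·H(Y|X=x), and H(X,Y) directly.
H(X) = 1.7828 bits, H(Y|X) = 1.3915 bits, H(X,Y) = 3.1743 bits

Marginal of X (row sums):
  P(X=0) = 5/42 + 3/14 + 1/14 = 17/42
  P(X=1) = 0 + 1/14 + 1/14 = 1/7
  P(X=2) = 1/42 + 1/42 + 1/21 = 2/21
  P(X=3) = 2/21 + 1/14 + 4/21 = 5/14
H(X) = -[(17/42)·log₂(17/42) + (1/7)·log₂(1/7) + (2/21)·log₂(2/21) + (5/14)·log₂(5/14)]
  = 0.528155 + 0.401051 + 0.323078 + 0.530510 = 1.7828 bits

H(Y|X) = Σ_x P(x)·H(Y|X=x):
  X=0: P(X=0) = 17/42, P(Y|X=0) = (5/17, 9/17, 3/17) → H(Y|X=0) = 1.446648
  X=1: P(X=1) = 1/7, P(Y|X=1) = (0, 1/2, 1/2) → H(Y|X=1) = 1.000000
  X=2: P(X=2) = 2/21, P(Y|X=2) = (1/4, 1/4, 1/2) → H(Y|X=2) = 1.500000
  X=3: P(X=3) = 5/14, P(Y|X=3) = (4/15, 1/5, 8/15) → H(Y|X=3) = 1.456565
H(Y|X) = (17/42)·1.446648 + (1/7)·1.000000 + (2/21)·1.500000 + (5/14)·1.456565 = 1.3915 bits

H(X,Y) = -Σ_{x,y} P(x,y) log₂ P(x,y). Per-cell terms -P(x,y)·log₂P(x,y):
  X=0: 0.365523, 0.476227, 0.271954
  X=1: 0.000000, 0.271954, 0.271954
  X=2: 0.128389, 0.128389, 0.209158
  X=3: 0.323078, 0.271954, 0.455680
  (cells with P = 0 contribute 0)
Sum of the 12 terms: H(X,Y) = 3.1743 bits

Chain rule check:
  H(X) + H(Y|X) = 1.7828 + 1.3915 = 3.1743 bits
  H(X,Y) = 3.1743 bits
✓ Chain rule verified.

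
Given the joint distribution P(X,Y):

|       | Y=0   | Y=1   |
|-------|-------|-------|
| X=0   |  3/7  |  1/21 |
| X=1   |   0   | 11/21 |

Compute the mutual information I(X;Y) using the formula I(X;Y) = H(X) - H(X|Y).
0.7619 bits

I(X;Y) = H(X) - H(X|Y)

Marginal of X (row sums):
  P(X=0) = 3/7 + 1/21 = 10/21
  P(X=1) = 0 + 11/21 = 11/21
H(X) = -[(10/21)·log₂(10/21) + (11/21)·log₂(11/21)]
  = 0.5097 + 0.4887 = 0.9984 bits

Marginal of Y (column sums):
  P(Y=0) = 3/7 + 0 = 3/7
  P(Y=1) = 1/21 + 11/21 = 4/7
H(X|Y) = Σ_y P(y)·H(X|Y=y):
  Y=0: P(Y=0) = 3/7, P(X|Y=0) = (1, 0) → H(X|Y=0) = 0.0000
  Y=1: P(Y=1) = 4/7, P(X|Y=1) = (1/12, 11/12) → H(X|Y=1) = 0.4138
H(X|Y) = (3/7)·0.0000 + (4/7)·0.4138 = 0.2365 bits

I(X;Y) = H(X) - H(X|Y) = 0.9984 - 0.2365 = 0.7619 bits

Cross-check via I(X;Y) = H(X) + H(Y) - H(X,Y): computing H(Y) from the column sums and H(X,Y) from the 4 cells in the same way gives H(Y) = 0.9852 bits and H(X,Y) = 1.2217 bits, so
I(X;Y) = 0.9984 + 0.9852 - 1.2217 = 0.7619 bits ✓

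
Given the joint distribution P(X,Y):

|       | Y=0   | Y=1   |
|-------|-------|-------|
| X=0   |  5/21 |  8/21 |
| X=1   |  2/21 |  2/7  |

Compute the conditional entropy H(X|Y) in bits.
0.9445 bits

H(X|Y) = H(X,Y) - H(Y)

H(X,Y) = -Σ_{x,y} P(x,y) log₂ P(x,y). Per-cell terms -P(x,y)·log₂P(x,y):
  X=0: 0.4929, 0.5304
  X=1: 0.3231, 0.5164
Sum of the 4 terms: H(X,Y) = 1.8628 bits

Marginal of Y (column sums):
  P(Y=0) = 5/21 + 2/21 = 1/3
  P(Y=1) = 8/21 + 2/7 = 2/3
H(Y) = -[(1/3)·log₂(1/3) + (2/3)·log₂(2/3)]
  = 0.5283 + 0.3900 = 0.9183 bits

H(X|Y) = H(X,Y) - H(Y) = 1.8628 - 0.9183 = 0.9445 bits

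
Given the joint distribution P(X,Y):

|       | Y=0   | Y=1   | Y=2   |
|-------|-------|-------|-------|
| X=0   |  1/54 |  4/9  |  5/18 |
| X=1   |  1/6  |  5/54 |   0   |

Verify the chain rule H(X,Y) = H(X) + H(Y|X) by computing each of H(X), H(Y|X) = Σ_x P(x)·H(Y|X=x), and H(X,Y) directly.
H(X) = 0.8256 bits, H(Y|X) = 1.0629 bits, H(X,Y) = 1.8886 bits

Marginal of X (row sums):
  P(X=0) = 1/54 + 4/9 + 5/18 = 20/27
  P(X=1) = 1/6 + 5/54 + 0 = 7/27
H(X) = -[(20/27)·log₂(20/27) + (7/27)·log₂(7/27)]
  = 0.32071 + 0.50492 = 0.8256 bits

H(Y|X) = Σ_x P(x)·H(Y|X=x):
  X=0: P(X=0) = 20/27, P(Y|X=0) = (1/40, 3/5, 3/8) → H(Y|X=0) = 1.10587
  X=1: P(X=1) = 7/27, P(Y|X=1) = (9/14, 5/14, 0) → H(Y|X=1) = 0.94029
H(Y|X) = (20/27)·1.10587 + (7/27)·0.94029 = 1.0629 bits

H(X,Y) = -Σ_{x,y} P(x,y) log₂ P(x,y). Per-cell terms -P(x,y)·log₂P(x,y):
  X=0: 0.10657, 0.51997, 0.51333
  X=1: 0.43083, 0.31787, 0.00000
  (cells with P = 0 contribute 0)
Sum of the 6 terms: H(X,Y) = 1.8886 bits

Chain rule check:
  H(X) + H(Y|X) = 0.8256 + 1.0629 = 1.8885 bits
  H(X,Y) = 1.8886 bits
✓ Chain rule verified (Δ = 0.0001 is 4-dp rounding noise: each of the three values was rounded independently).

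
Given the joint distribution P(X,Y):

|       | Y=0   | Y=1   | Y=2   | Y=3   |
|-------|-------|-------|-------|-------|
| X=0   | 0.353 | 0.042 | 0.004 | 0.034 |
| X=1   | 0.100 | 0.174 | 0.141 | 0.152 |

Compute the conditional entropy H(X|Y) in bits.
0.6525 bits

H(X|Y) = H(X,Y) - H(Y)

H(X,Y) = -Σ_{x,y} P(x,y) log₂ P(x,y). Per-cell terms -P(x,y)·log₂P(x,y):
  X=0: 0.53030, 0.19209, 0.03186, 0.16586
  X=1: 0.33219, 0.43897, 0.39850, 0.41311
Sum of the 8 terms: H(X,Y) = 2.5029 bits

Marginal of Y (column sums):
  P(Y=0) = 0.353 + 0.100 = 0.453
  P(Y=1) = 0.042 + 0.174 = 0.216
  P(Y=2) = 0.004 + 0.141 = 0.145
  P(Y=3) = 0.034 + 0.152 = 0.186
H(Y) = -[0.453·log₂(0.453) + 0.216·log₂(0.216) + 0.145·log₂(0.145) + 0.186·log₂(0.186)]
  = 0.51751 + 0.47755 + 0.40395 + 0.45135 = 1.8504 bits

H(X|Y) = H(X,Y) - H(Y) = 2.5029 - 1.8504 = 0.6525 bits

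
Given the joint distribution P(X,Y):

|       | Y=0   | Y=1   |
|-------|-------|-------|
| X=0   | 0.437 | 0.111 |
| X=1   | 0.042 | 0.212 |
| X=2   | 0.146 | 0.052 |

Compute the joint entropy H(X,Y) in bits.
2.1675 bits

H(X,Y) = -Σ_{x,y} P(x,y) log₂ P(x,y). Per-cell terms -P(x,y)·log₂P(x,y):
  X=0: 0.5219, 0.3520
  X=1: 0.1921, 0.4744
  X=2: 0.4053, 0.2218
Sum of the 6 terms: H(X,Y) = 2.1675 bits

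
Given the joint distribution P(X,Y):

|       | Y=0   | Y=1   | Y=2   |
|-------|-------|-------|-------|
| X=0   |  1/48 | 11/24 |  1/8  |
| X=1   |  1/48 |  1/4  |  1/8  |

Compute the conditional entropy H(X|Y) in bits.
0.9551 bits

H(X|Y) = H(X,Y) - H(Y)

H(X,Y) = -Σ_{x,y} P(x,y) log₂ P(x,y). Per-cell terms -P(x,y)·log₂P(x,y):
  X=0: 0.1163534, 0.5158683, 0.3750000
  X=1: 0.1163534, 0.5000000, 0.3750000
Sum of the 6 terms: H(X,Y) = 1.998575 bits

Marginal of Y (column sums):
  P(Y=0) = 1/48 + 1/48 = 1/24
  P(Y=1) = 11/24 + 1/4 = 17/24
  P(Y=2) = 1/8 + 1/8 = 1/4
H(Y) = -[(1/24)·log₂(1/24) + (17/24)·log₂(17/24) + (1/4)·log₂(1/4)]
  = 0.1910401 + 0.3523956 + 0.5000000 = 1.043436 bits

H(X|Y) = H(X,Y) - H(Y) = 1.998575 - 1.043436 = 0.9551 bits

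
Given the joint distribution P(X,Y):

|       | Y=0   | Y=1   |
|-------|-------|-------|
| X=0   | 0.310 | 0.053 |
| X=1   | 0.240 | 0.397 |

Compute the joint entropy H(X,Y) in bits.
1.7717 bits

H(X,Y) = -Σ_{x,y} P(x,y) log₂ P(x,y). Per-cell terms -P(x,y)·log₂P(x,y):
  X=0: 0.523795, 0.224607
  X=1: 0.494134, 0.529117
Sum of the 4 terms: H(X,Y) = 1.7717 bits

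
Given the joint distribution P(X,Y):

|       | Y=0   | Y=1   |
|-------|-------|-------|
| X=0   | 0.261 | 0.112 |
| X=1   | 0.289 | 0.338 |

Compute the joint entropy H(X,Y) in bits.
1.9060 bits

H(X,Y) = -Σ_{x,y} P(x,y) log₂ P(x,y). Per-cell terms -P(x,y)·log₂P(x,y):
  X=0: 0.5058, 0.3537
  X=1: 0.5176, 0.5289
Sum of the 4 terms: H(X,Y) = 1.9060 bits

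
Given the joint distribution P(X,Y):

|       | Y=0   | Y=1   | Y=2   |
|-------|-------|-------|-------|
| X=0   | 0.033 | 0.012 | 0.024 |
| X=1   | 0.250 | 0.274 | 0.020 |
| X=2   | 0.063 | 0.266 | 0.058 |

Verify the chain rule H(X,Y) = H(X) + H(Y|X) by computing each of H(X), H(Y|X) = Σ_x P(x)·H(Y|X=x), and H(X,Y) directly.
H(X) = 1.2740 bits, H(Y|X) = 1.2165 bits, H(X,Y) = 2.4905 bits

Marginal of X (row sums):
  P(X=0) = 0.033 + 0.012 + 0.024 = 0.069
  P(X=1) = 0.250 + 0.274 + 0.020 = 0.544
  P(X=2) = 0.063 + 0.266 + 0.058 = 0.387
H(X) = -[0.069·log₂(0.069) + 0.544·log₂(0.544) + 0.387·log₂(0.387)]
  = 0.26615 + 0.47781 + 0.53003 = 1.2740 bits

H(Y|X) = Σ_x P(x)·H(Y|X=x):
  X=0: P(X=0) = 0.069, P(Y|X=0) = (11/23, 4/23, 8/23) → H(Y|X=0) = 1.47775
  X=1: P(X=1) = 0.544, P(Y|X=1) = (125/272, 137/272, 5/136) → H(Y|X=1) = 1.18903
  X=2: P(X=2) = 0.387, P(Y|X=2) = (7/43, 266/387, 58/387) → H(Y|X=2) = 1.20850
H(Y|X) = 0.069·1.47775 + 0.544·1.18903 + 0.387·1.20850 = 1.2165 bits

H(X,Y) = -Σ_{x,y} P(x,y) log₂ P(x,y). Per-cell terms -P(x,y)·log₂P(x,y):
  X=0: 0.16241, 0.07657, 0.12914
  X=1: 0.50000, 0.51176, 0.11288
  X=2: 0.25128, 0.50819, 0.23825
Sum of the 9 terms: H(X,Y) = 2.4905 bits

Chain rule check:
  H(X) + H(Y|X) = 1.2740 + 1.2165 = 2.4905 bits
  H(X,Y) = 2.4905 bits
✓ Chain rule verified.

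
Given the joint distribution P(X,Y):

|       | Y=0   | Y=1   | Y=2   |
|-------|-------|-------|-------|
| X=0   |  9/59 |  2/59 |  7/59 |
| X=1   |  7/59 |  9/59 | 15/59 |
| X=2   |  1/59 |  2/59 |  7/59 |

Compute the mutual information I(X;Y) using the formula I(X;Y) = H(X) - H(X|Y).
0.0909 bits

I(X;Y) = H(X) - H(X|Y)

Marginal of X (row sums):
  P(X=0) = 9/59 + 2/59 + 7/59 = 18/59
  P(X=1) = 7/59 + 9/59 + 15/59 = 31/59
  P(X=2) = 1/59 + 2/59 + 7/59 = 10/59
H(X) = -[(18/59)·log₂(18/59) + (31/59)·log₂(31/59) + (10/59)·log₂(10/59)]
  = 0.52252 + 0.48783 + 0.43402 = 1.4444 bits

Marginal of Y (column sums):
  P(Y=0) = 9/59 + 7/59 + 1/59 = 17/59
  P(Y=1) = 2/59 + 9/59 + 2/59 = 13/59
  P(Y=2) = 7/59 + 15/59 + 7/59 = 29/59
H(X|Y) = Σ_y P(y)·H(X|Y=y):
  Y=0: P(Y=0) = 17/59, P(X|Y=0) = (9/17, 7/17, 1/17) → H(X|Y=0) = 1.25330
  Y=1: P(Y=1) = 13/59, P(X|Y=1) = (2/13, 9/13, 2/13) → H(X|Y=1) = 1.19818
  Y=2: P(Y=2) = 29/59, P(X|Y=2) = (7/29, 15/29, 7/29) → H(X|Y=2) = 1.48190
H(X|Y) = (17/59)·1.25330 + (13/59)·1.19818 + (29/59)·1.48190 = 1.3535 bits

I(X;Y) = H(X) - H(X|Y) = 1.4444 - 1.3535 = 0.0909 bits

Cross-check via I(X;Y) = H(X) + H(Y) - H(X,Y): computing H(Y) from the column sums and H(X,Y) from the 9 cells in the same way gives H(Y) = 1.5017 bits and H(X,Y) = 2.8552 bits, so
I(X;Y) = 1.4444 + 1.5017 - 2.8552 = 0.0909 bits ✓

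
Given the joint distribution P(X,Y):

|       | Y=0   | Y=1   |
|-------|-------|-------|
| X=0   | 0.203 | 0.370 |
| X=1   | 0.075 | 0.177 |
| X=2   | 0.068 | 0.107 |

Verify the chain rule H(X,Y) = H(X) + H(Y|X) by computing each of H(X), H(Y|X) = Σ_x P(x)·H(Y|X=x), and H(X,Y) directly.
H(X) = 1.4015 bits, H(Y|X) = 0.9274 bits, H(X,Y) = 2.3289 bits

Marginal of X (row sums):
  P(X=0) = 0.203 + 0.370 = 0.573
  P(X=1) = 0.075 + 0.177 = 0.252
  P(X=2) = 0.068 + 0.107 = 0.175
H(X) = -[0.573·log₂(0.573) + 0.252·log₂(0.252) + 0.175·log₂(0.175)]
  = 0.4603 + 0.5011 + 0.4401 = 1.4015 bits

H(Y|X) = Σ_x P(x)·H(Y|X=x):
  X=0: P(X=0) = 0.573, P(Y|X=0) = (203/573, 370/573) → H(Y|X=0) = 0.9378
  X=1: P(X=1) = 0.252, P(Y|X=1) = (25/84, 59/84) → H(Y|X=1) = 0.8784
  X=2: P(X=2) = 0.175, P(Y|X=2) = (68/175, 107/175) → H(Y|X=2) = 0.9639
H(Y|X) = 0.573·0.9378 + 0.252·0.8784 + 0.175·0.9639 = 0.9274 bits

H(X,Y) = -Σ_{x,y} P(x,y) log₂ P(x,y). Per-cell terms -P(x,y)·log₂P(x,y):
  X=0: 0.4670, 0.5307
  X=1: 0.2803, 0.4422
  X=2: 0.2637, 0.3450
Sum of the 6 terms: H(X,Y) = 2.3289 bits

Chain rule check:
  H(X) + H(Y|X) = 1.4015 + 0.9274 = 2.3289 bits
  H(X,Y) = 2.3289 bits
✓ Chain rule verified.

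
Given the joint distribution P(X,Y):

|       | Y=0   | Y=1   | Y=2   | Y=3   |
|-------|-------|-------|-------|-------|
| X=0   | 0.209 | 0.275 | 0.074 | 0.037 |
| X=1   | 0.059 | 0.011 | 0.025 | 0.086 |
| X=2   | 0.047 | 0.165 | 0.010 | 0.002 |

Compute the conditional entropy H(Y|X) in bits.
1.5332 bits

H(Y|X) = H(X,Y) - H(X)

H(X,Y) = -Σ_{x,y} P(x,y) log₂ P(x,y). Per-cell terms -P(x,y)·log₂P(x,y):
  X=0: 0.47201, 0.51219, 0.27797, 0.17598
  X=1: 0.24091, 0.07157, 0.13305, 0.30440
  X=2: 0.20733, 0.42891, 0.06644, 0.01793
Sum of the 12 terms: H(X,Y) = 2.9087 bits

Marginal of X (row sums):
  P(X=0) = 0.209 + 0.275 + 0.074 + 0.037 = 0.595
  P(X=1) = 0.059 + 0.011 + 0.025 + 0.086 = 0.181
  P(X=2) = 0.047 + 0.165 + 0.010 + 0.002 = 0.224
H(X) = -[0.595·log₂(0.595) + 0.181·log₂(0.181) + 0.224·log₂(0.224)]
  = 0.44568 + 0.44633 + 0.48349 = 1.3755 bits

H(Y|X) = H(X,Y) - H(X) = 2.9087 - 1.3755 = 1.5332 bits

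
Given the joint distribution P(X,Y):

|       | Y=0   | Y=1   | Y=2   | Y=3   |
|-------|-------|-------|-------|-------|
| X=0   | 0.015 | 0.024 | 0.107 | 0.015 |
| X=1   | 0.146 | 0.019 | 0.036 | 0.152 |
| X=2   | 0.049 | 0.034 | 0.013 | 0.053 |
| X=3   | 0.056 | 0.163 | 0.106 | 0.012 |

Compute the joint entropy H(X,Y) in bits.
3.5200 bits

H(X,Y) = -Σ_{x,y} P(x,y) log₂ P(x,y). Per-cell terms -P(x,y)·log₂P(x,y):
  X=0: 0.0909, 0.1291, 0.3450, 0.0909
  X=1: 0.4053, 0.1086, 0.1727, 0.4131
  X=2: 0.2132, 0.1659, 0.0814, 0.2246
  X=3: 0.2329, 0.4266, 0.3432, 0.0766
Sum of the 16 terms: H(X,Y) = 3.5200 bits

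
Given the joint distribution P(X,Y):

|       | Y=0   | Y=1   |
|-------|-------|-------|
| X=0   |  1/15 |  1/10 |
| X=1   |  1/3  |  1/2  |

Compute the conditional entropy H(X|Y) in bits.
0.6500 bits

H(X|Y) = H(X,Y) - H(Y)

H(X,Y) = -Σ_{x,y} P(x,y) log₂ P(x,y). Per-cell terms -P(x,y)·log₂P(x,y):
  X=0: 0.2605, 0.3322
  X=1: 0.5283, 0.5000
Sum of the 4 terms: H(X,Y) = 1.6210 bits

Marginal of Y (column sums):
  P(Y=0) = 1/15 + 1/3 = 2/5
  P(Y=1) = 1/10 + 1/2 = 3/5
H(Y) = -[(2/5)·log₂(2/5) + (3/5)·log₂(3/5)]
  = 0.5288 + 0.4422 = 0.9710 bits

H(X|Y) = H(X,Y) - H(Y) = 1.6210 - 0.9710 = 0.6500 bits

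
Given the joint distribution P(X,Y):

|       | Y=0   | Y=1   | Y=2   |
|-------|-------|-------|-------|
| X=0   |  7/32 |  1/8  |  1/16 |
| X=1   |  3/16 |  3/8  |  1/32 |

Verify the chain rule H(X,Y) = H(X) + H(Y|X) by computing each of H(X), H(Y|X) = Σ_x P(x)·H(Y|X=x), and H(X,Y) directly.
H(X) = 0.9745 bits, H(Y|X) = 1.2699 bits, H(X,Y) = 2.2443 bits

Marginal of X (row sums):
  P(X=0) = 7/32 + 1/8 + 1/16 = 13/32
  P(X=1) = 3/16 + 3/8 + 1/32 = 19/32
H(X) = -[(13/32)·log₂(13/32) + (19/32)·log₂(19/32)]
  = 0.5279464 + 0.4465430 = 0.9745 bits

H(Y|X) = Σ_x P(x)·H(Y|X=x):
  X=0: P(X=0) = 13/32, P(Y|X=0) = (7/13, 4/13, 2/13) → H(Y|X=0) = 1.4195563
  X=1: P(X=1) = 19/32, P(Y|X=1) = (6/19, 12/19, 1/19) → H(Y|X=1) = 1.1674367
H(Y|X) = (13/32)·1.4195563 + (19/32)·1.1674367 = 1.2699 bits

H(X,Y) = -Σ_{x,y} P(x,y) log₂ P(x,y). Per-cell terms -P(x,y)·log₂P(x,y):
  X=0: 0.4796411, 0.3750000, 0.2500000
  X=1: 0.4528195, 0.5306391, 0.1562500
Sum of the 6 terms: H(X,Y) = 2.2443 bits

Chain rule check:
  H(X) + H(Y|X) = 0.9745 + 1.2699 = 2.2444 bits
  H(X,Y) = 2.2443 bits
✓ Chain rule verified (Δ = 0.0001 is 4-dp rounding noise: each of the three values was rounded independently).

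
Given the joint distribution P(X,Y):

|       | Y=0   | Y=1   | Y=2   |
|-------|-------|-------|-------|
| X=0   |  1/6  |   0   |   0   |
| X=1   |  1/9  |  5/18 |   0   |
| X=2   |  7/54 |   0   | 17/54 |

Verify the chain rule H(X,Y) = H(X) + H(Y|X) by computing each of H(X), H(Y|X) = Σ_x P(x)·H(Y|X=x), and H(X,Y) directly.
H(X) = 1.4807 bits, H(Y|X) = 0.7227 bits, H(X,Y) = 2.2034 bits

Marginal of X (row sums):
  P(X=0) = 1/6 + 0 + 0 = 1/6
  P(X=1) = 1/9 + 5/18 + 0 = 7/18
  P(X=2) = 7/54 + 0 + 17/54 = 4/9
H(X) = -[(1/6)·log₂(1/6) + (7/18)·log₂(7/18) + (4/9)·log₂(4/9)]
  = 0.43083 + 0.52989 + 0.51997 = 1.4807 bits

H(Y|X) = Σ_x P(x)·H(Y|X=x):
  X=0: P(X=0) = 1/6, P(Y|X=0) = (1, 0, 0) → H(Y|X=0) = 0.00000
  X=1: P(X=1) = 7/18, P(Y|X=1) = (2/7, 5/7, 0) → H(Y|X=1) = 0.86312
  X=2: P(X=2) = 4/9, P(Y|X=2) = (7/24, 0, 17/24) → H(Y|X=2) = 0.87086
H(Y|X) = (1/6)·0.00000 + (7/18)·0.86312 + (4/9)·0.87086 = 0.7227 bits

H(X,Y) = -Σ_{x,y} P(x,y) log₂ P(x,y). Per-cell terms -P(x,y)·log₂P(x,y):
  X=0: 0.43083, 0.00000, 0.00000
  X=1: 0.35221, 0.51333, 0.00000
  X=2: 0.38209, 0.00000, 0.52493
  (cells with P = 0 contribute 0)
Sum of the 9 terms: H(X,Y) = 2.2034 bits

Chain rule check:
  H(X) + H(Y|X) = 1.4807 + 0.7227 = 2.2034 bits
  H(X,Y) = 2.2034 bits
✓ Chain rule verified.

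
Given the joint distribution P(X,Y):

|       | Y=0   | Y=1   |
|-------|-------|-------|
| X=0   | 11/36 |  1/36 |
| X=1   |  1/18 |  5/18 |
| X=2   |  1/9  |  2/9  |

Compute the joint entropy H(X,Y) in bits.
2.2457 bits

H(X,Y) = -Σ_{x,y} P(x,y) log₂ P(x,y). Per-cell terms -P(x,y)·log₂P(x,y):
  X=0: 0.5227, 0.1436
  X=1: 0.2317, 0.5133
  X=2: 0.3522, 0.4822
Sum of the 6 terms: H(X,Y) = 2.2457 bits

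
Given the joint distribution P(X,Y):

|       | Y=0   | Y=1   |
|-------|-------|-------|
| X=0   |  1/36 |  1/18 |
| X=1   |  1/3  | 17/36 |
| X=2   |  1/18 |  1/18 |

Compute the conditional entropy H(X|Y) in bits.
0.8982 bits

H(X|Y) = H(X,Y) - H(Y)

H(X,Y) = -Σ_{x,y} P(x,y) log₂ P(x,y). Per-cell terms -P(x,y)·log₂P(x,y):
  X=0: 0.14361, 0.23166
  X=1: 0.52832, 0.51116
  X=2: 0.23166, 0.23166
Sum of the 6 terms: H(X,Y) = 1.8781 bits

Marginal of Y (column sums):
  P(Y=0) = 1/36 + 1/3 + 1/18 = 5/12
  P(Y=1) = 1/18 + 17/36 + 1/18 = 7/12
H(Y) = -[(5/12)·log₂(5/12) + (7/12)·log₂(7/12)]
  = 0.52626 + 0.45360 = 0.9799 bits

H(X|Y) = H(X,Y) - H(Y) = 1.8781 - 0.9799 = 0.8982 bits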